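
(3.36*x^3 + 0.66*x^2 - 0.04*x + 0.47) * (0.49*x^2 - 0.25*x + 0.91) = 1.6464*x^5 - 0.5166*x^4 + 2.873*x^3 + 0.8409*x^2 - 0.1539*x + 0.4277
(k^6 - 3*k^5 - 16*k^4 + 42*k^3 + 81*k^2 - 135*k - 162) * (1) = k^6 - 3*k^5 - 16*k^4 + 42*k^3 + 81*k^2 - 135*k - 162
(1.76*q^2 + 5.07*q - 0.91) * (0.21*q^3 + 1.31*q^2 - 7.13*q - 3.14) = 0.3696*q^5 + 3.3703*q^4 - 6.0982*q^3 - 42.8676*q^2 - 9.4315*q + 2.8574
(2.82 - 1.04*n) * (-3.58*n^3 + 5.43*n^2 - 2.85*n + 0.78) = 3.7232*n^4 - 15.7428*n^3 + 18.2766*n^2 - 8.8482*n + 2.1996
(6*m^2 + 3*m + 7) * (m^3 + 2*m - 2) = 6*m^5 + 3*m^4 + 19*m^3 - 6*m^2 + 8*m - 14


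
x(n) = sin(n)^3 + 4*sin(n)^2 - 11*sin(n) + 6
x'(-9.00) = 12.56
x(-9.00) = 11.14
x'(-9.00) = 12.56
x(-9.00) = 11.14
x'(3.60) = 12.51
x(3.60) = 11.56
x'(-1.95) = 5.86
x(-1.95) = 18.87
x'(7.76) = -0.01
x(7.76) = 0.00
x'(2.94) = 9.09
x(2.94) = 3.97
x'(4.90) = -2.98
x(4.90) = 19.72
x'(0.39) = -6.96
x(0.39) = 2.45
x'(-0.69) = -11.47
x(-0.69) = 14.36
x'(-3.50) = 7.33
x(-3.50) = 2.68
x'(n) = 3*sin(n)^2*cos(n) + 8*sin(n)*cos(n) - 11*cos(n)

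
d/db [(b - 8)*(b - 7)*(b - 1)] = 3*b^2 - 32*b + 71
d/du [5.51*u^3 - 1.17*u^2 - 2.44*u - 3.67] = 16.53*u^2 - 2.34*u - 2.44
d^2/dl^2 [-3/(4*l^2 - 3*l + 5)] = 6*(16*l^2 - 12*l - (8*l - 3)^2 + 20)/(4*l^2 - 3*l + 5)^3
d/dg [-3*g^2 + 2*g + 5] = 2 - 6*g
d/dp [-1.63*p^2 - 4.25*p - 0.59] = -3.26*p - 4.25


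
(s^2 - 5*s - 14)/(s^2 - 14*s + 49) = (s + 2)/(s - 7)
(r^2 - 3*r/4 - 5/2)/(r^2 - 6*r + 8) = (r + 5/4)/(r - 4)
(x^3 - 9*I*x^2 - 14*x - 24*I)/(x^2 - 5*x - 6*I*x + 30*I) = (x^2 - 3*I*x + 4)/(x - 5)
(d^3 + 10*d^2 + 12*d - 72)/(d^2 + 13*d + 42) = (d^2 + 4*d - 12)/(d + 7)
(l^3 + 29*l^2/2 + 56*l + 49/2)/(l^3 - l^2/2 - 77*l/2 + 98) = (2*l^2 + 15*l + 7)/(2*l^2 - 15*l + 28)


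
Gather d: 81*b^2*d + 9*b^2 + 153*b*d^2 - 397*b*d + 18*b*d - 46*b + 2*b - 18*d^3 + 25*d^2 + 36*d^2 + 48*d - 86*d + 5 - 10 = 9*b^2 - 44*b - 18*d^3 + d^2*(153*b + 61) + d*(81*b^2 - 379*b - 38) - 5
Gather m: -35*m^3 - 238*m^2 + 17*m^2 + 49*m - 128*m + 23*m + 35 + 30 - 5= -35*m^3 - 221*m^2 - 56*m + 60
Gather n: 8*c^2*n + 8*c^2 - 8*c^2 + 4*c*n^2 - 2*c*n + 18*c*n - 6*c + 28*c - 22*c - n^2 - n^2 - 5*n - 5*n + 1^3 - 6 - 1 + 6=n^2*(4*c - 2) + n*(8*c^2 + 16*c - 10)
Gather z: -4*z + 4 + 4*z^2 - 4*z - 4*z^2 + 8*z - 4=0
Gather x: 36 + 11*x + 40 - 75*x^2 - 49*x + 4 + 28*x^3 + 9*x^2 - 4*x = 28*x^3 - 66*x^2 - 42*x + 80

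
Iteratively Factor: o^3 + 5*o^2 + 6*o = (o)*(o^2 + 5*o + 6) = o*(o + 2)*(o + 3)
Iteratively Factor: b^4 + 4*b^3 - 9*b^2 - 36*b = (b)*(b^3 + 4*b^2 - 9*b - 36) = b*(b + 3)*(b^2 + b - 12) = b*(b + 3)*(b + 4)*(b - 3)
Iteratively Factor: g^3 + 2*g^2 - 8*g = (g)*(g^2 + 2*g - 8) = g*(g + 4)*(g - 2)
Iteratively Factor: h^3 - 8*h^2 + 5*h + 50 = (h + 2)*(h^2 - 10*h + 25) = (h - 5)*(h + 2)*(h - 5)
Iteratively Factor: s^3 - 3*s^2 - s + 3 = (s + 1)*(s^2 - 4*s + 3) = (s - 1)*(s + 1)*(s - 3)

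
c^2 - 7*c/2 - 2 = (c - 4)*(c + 1/2)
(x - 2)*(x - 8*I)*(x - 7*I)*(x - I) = x^4 - 2*x^3 - 16*I*x^3 - 71*x^2 + 32*I*x^2 + 142*x + 56*I*x - 112*I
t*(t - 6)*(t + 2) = t^3 - 4*t^2 - 12*t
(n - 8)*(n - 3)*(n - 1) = n^3 - 12*n^2 + 35*n - 24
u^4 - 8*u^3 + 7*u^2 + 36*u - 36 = (u - 6)*(u - 3)*(u - 1)*(u + 2)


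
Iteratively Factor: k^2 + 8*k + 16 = (k + 4)*(k + 4)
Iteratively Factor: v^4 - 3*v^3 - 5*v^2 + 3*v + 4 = (v - 4)*(v^3 + v^2 - v - 1) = (v - 4)*(v - 1)*(v^2 + 2*v + 1) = (v - 4)*(v - 1)*(v + 1)*(v + 1)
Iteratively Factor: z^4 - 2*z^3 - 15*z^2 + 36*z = (z)*(z^3 - 2*z^2 - 15*z + 36) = z*(z - 3)*(z^2 + z - 12) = z*(z - 3)*(z + 4)*(z - 3)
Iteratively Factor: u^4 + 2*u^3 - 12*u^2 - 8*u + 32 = (u - 2)*(u^3 + 4*u^2 - 4*u - 16) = (u - 2)*(u + 2)*(u^2 + 2*u - 8) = (u - 2)*(u + 2)*(u + 4)*(u - 2)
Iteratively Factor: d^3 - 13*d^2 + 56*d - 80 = (d - 5)*(d^2 - 8*d + 16) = (d - 5)*(d - 4)*(d - 4)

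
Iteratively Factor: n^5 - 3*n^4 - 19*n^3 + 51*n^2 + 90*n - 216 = (n - 4)*(n^4 + n^3 - 15*n^2 - 9*n + 54) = (n - 4)*(n - 2)*(n^3 + 3*n^2 - 9*n - 27) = (n - 4)*(n - 3)*(n - 2)*(n^2 + 6*n + 9) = (n - 4)*(n - 3)*(n - 2)*(n + 3)*(n + 3)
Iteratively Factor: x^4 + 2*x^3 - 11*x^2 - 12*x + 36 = (x + 3)*(x^3 - x^2 - 8*x + 12) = (x - 2)*(x + 3)*(x^2 + x - 6) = (x - 2)^2*(x + 3)*(x + 3)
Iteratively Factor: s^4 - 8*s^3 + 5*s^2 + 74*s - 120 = (s - 4)*(s^3 - 4*s^2 - 11*s + 30) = (s - 4)*(s - 2)*(s^2 - 2*s - 15) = (s - 5)*(s - 4)*(s - 2)*(s + 3)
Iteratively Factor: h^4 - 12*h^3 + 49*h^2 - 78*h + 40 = (h - 1)*(h^3 - 11*h^2 + 38*h - 40) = (h - 2)*(h - 1)*(h^2 - 9*h + 20) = (h - 4)*(h - 2)*(h - 1)*(h - 5)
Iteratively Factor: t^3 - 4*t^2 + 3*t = (t)*(t^2 - 4*t + 3) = t*(t - 3)*(t - 1)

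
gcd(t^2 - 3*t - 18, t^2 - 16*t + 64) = 1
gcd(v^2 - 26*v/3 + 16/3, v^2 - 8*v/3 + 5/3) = 1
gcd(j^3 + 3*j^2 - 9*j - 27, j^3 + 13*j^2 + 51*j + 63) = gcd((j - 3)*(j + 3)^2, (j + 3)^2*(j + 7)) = j^2 + 6*j + 9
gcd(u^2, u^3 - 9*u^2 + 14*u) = u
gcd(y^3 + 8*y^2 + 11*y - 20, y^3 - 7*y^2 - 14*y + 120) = y + 4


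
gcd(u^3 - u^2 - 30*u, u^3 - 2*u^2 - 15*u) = u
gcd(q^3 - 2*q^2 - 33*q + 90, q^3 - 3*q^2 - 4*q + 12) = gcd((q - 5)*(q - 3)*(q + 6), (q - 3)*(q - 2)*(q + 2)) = q - 3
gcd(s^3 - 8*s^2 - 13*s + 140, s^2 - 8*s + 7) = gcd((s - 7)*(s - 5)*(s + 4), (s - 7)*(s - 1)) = s - 7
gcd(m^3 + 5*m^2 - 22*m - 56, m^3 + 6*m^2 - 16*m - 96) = m - 4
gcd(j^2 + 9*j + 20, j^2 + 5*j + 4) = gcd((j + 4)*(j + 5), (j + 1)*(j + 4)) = j + 4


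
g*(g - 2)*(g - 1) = g^3 - 3*g^2 + 2*g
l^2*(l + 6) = l^3 + 6*l^2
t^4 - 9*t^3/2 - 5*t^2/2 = t^2*(t - 5)*(t + 1/2)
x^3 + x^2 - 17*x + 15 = (x - 3)*(x - 1)*(x + 5)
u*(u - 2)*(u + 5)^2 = u^4 + 8*u^3 + 5*u^2 - 50*u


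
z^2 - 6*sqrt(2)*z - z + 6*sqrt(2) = (z - 1)*(z - 6*sqrt(2))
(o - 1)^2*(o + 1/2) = o^3 - 3*o^2/2 + 1/2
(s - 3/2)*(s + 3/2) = s^2 - 9/4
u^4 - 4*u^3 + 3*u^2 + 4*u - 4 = (u - 2)^2*(u - 1)*(u + 1)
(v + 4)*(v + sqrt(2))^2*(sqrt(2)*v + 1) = sqrt(2)*v^4 + 5*v^3 + 4*sqrt(2)*v^3 + 4*sqrt(2)*v^2 + 20*v^2 + 2*v + 16*sqrt(2)*v + 8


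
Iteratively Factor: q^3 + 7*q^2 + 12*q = (q + 3)*(q^2 + 4*q) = (q + 3)*(q + 4)*(q)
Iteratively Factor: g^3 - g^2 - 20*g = (g)*(g^2 - g - 20) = g*(g + 4)*(g - 5)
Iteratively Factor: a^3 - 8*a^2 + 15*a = (a - 5)*(a^2 - 3*a) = (a - 5)*(a - 3)*(a)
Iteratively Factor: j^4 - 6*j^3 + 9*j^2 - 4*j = (j - 4)*(j^3 - 2*j^2 + j) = (j - 4)*(j - 1)*(j^2 - j) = j*(j - 4)*(j - 1)*(j - 1)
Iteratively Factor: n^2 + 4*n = (n + 4)*(n)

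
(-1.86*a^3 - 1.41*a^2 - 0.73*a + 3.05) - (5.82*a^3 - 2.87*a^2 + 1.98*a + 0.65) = -7.68*a^3 + 1.46*a^2 - 2.71*a + 2.4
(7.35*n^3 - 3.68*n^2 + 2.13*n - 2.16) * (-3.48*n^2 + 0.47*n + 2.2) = -25.578*n^5 + 16.2609*n^4 + 7.028*n^3 + 0.421899999999999*n^2 + 3.6708*n - 4.752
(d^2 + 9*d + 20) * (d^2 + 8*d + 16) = d^4 + 17*d^3 + 108*d^2 + 304*d + 320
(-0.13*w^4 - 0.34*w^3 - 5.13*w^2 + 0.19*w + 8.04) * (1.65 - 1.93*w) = 0.2509*w^5 + 0.4417*w^4 + 9.3399*w^3 - 8.8312*w^2 - 15.2037*w + 13.266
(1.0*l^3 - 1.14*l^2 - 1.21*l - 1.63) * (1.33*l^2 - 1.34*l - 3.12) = 1.33*l^5 - 2.8562*l^4 - 3.2017*l^3 + 3.0103*l^2 + 5.9594*l + 5.0856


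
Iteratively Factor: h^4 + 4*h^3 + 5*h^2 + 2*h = (h + 1)*(h^3 + 3*h^2 + 2*h) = (h + 1)*(h + 2)*(h^2 + h) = (h + 1)^2*(h + 2)*(h)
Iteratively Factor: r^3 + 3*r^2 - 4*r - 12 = (r + 3)*(r^2 - 4) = (r + 2)*(r + 3)*(r - 2)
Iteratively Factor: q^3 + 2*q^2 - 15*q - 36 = (q + 3)*(q^2 - q - 12) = (q + 3)^2*(q - 4)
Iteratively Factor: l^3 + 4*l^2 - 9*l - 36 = (l + 4)*(l^2 - 9) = (l + 3)*(l + 4)*(l - 3)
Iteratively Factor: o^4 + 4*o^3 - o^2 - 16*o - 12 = (o + 2)*(o^3 + 2*o^2 - 5*o - 6) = (o + 1)*(o + 2)*(o^2 + o - 6) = (o - 2)*(o + 1)*(o + 2)*(o + 3)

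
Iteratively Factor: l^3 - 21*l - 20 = (l + 4)*(l^2 - 4*l - 5) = (l + 1)*(l + 4)*(l - 5)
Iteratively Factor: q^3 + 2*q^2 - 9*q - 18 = (q + 3)*(q^2 - q - 6) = (q + 2)*(q + 3)*(q - 3)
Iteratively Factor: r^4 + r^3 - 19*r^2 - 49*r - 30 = (r + 3)*(r^3 - 2*r^2 - 13*r - 10) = (r + 2)*(r + 3)*(r^2 - 4*r - 5) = (r + 1)*(r + 2)*(r + 3)*(r - 5)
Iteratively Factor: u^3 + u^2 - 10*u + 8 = (u - 2)*(u^2 + 3*u - 4) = (u - 2)*(u + 4)*(u - 1)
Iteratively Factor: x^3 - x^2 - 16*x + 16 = (x - 1)*(x^2 - 16) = (x - 1)*(x + 4)*(x - 4)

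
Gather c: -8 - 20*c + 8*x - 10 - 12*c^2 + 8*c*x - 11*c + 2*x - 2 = -12*c^2 + c*(8*x - 31) + 10*x - 20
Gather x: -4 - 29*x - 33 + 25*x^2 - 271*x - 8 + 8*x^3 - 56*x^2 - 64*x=8*x^3 - 31*x^2 - 364*x - 45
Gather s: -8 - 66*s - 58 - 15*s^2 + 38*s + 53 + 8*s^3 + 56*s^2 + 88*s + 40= 8*s^3 + 41*s^2 + 60*s + 27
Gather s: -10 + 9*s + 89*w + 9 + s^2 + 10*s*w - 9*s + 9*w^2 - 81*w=s^2 + 10*s*w + 9*w^2 + 8*w - 1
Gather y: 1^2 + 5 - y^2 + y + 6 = -y^2 + y + 12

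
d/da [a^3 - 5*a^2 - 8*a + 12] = 3*a^2 - 10*a - 8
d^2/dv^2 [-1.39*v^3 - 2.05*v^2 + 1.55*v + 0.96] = -8.34*v - 4.1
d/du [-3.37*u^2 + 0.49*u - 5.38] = 0.49 - 6.74*u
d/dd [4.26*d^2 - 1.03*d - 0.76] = 8.52*d - 1.03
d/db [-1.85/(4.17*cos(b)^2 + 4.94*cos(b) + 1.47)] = -(15.429*cos(b) + 9.139)*sin(b)/(4.17*cos(b)^2 + 4.94*cos(b) + 1.47)^2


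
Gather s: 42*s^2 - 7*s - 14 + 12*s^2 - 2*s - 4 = 54*s^2 - 9*s - 18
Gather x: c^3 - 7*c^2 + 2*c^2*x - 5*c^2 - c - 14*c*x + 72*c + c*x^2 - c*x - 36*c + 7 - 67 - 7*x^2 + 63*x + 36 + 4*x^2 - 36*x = c^3 - 12*c^2 + 35*c + x^2*(c - 3) + x*(2*c^2 - 15*c + 27) - 24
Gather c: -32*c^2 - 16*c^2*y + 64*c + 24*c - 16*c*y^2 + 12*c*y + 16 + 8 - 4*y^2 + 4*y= c^2*(-16*y - 32) + c*(-16*y^2 + 12*y + 88) - 4*y^2 + 4*y + 24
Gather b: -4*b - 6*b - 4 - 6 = -10*b - 10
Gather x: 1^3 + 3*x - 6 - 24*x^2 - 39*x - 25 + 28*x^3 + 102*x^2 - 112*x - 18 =28*x^3 + 78*x^2 - 148*x - 48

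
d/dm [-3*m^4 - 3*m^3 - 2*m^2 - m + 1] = -12*m^3 - 9*m^2 - 4*m - 1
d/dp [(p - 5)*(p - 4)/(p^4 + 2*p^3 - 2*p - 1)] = (-2*p^3 + 29*p^2 - 100*p + 49)/(p^6 + 2*p^5 - p^4 - 4*p^3 - p^2 + 2*p + 1)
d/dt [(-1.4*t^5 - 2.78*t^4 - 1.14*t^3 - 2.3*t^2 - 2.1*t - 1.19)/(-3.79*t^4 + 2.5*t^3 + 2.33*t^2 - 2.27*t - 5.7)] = (5.306*t^8 - 7.0*t^7 - 21.0566*t^6 - 17.6768*t^5 + 38.0486*t^4 + 61.0192*t^3 + 38.533*t^2 + 31.7654*t + 9.2687)/(14.3641*t^8 - 18.95*t^7 - 11.4114*t^6 + 28.8566*t^5 + 37.2849*t^4 - 39.0782*t^3 - 21.4091*t^2 + 25.878*t + 32.49)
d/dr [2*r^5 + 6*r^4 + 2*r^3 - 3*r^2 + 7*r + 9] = 10*r^4 + 24*r^3 + 6*r^2 - 6*r + 7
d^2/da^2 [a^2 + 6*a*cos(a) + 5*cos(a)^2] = -6*a*cos(a) + 20*sin(a)^2 - 12*sin(a) - 8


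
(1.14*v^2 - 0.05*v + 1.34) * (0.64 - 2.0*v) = -2.28*v^3 + 0.8296*v^2 - 2.712*v + 0.8576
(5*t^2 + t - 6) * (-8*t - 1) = -40*t^3 - 13*t^2 + 47*t + 6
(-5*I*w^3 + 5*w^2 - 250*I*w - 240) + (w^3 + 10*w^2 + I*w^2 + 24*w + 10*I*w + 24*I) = w^3 - 5*I*w^3 + 15*w^2 + I*w^2 + 24*w - 240*I*w - 240 + 24*I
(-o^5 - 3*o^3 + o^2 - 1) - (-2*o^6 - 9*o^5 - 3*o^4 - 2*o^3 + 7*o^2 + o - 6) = 2*o^6 + 8*o^5 + 3*o^4 - o^3 - 6*o^2 - o + 5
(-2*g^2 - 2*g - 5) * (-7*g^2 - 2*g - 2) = 14*g^4 + 18*g^3 + 43*g^2 + 14*g + 10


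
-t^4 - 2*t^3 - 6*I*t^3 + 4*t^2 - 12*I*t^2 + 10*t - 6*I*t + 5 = (t + I)*(t + 5*I)*(I*t + I)^2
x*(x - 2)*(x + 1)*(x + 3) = x^4 + 2*x^3 - 5*x^2 - 6*x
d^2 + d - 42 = (d - 6)*(d + 7)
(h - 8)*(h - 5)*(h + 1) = h^3 - 12*h^2 + 27*h + 40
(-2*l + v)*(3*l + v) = -6*l^2 + l*v + v^2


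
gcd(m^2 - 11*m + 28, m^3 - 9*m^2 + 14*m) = m - 7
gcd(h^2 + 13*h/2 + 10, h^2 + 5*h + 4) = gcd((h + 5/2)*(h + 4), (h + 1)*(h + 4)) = h + 4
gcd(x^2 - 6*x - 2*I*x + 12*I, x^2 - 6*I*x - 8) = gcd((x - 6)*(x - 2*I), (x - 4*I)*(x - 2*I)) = x - 2*I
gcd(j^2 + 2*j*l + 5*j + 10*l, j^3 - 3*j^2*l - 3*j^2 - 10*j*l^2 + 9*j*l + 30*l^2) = j + 2*l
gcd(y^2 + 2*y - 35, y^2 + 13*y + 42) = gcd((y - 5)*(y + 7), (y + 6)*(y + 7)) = y + 7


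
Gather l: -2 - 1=-3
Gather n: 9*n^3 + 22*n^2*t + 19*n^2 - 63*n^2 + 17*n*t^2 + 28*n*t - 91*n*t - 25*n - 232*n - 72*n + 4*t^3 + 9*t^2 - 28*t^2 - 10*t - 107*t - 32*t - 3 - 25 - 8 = 9*n^3 + n^2*(22*t - 44) + n*(17*t^2 - 63*t - 329) + 4*t^3 - 19*t^2 - 149*t - 36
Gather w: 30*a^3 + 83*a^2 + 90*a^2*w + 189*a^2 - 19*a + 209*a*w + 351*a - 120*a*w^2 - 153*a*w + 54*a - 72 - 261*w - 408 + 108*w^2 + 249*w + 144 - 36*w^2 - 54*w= 30*a^3 + 272*a^2 + 386*a + w^2*(72 - 120*a) + w*(90*a^2 + 56*a - 66) - 336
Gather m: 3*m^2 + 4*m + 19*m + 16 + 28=3*m^2 + 23*m + 44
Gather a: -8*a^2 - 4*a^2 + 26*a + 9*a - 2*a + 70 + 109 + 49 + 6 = -12*a^2 + 33*a + 234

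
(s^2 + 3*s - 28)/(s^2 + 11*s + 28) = (s - 4)/(s + 4)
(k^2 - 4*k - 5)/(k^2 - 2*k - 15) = (k + 1)/(k + 3)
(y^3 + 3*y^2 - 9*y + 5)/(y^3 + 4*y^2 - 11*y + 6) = (y + 5)/(y + 6)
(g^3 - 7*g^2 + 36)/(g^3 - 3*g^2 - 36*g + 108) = (g + 2)/(g + 6)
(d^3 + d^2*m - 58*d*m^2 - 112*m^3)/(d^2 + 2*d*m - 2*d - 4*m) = (d^2 - d*m - 56*m^2)/(d - 2)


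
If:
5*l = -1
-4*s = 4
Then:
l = -1/5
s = -1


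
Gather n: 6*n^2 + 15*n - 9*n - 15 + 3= 6*n^2 + 6*n - 12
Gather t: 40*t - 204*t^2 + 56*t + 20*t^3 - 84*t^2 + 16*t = 20*t^3 - 288*t^2 + 112*t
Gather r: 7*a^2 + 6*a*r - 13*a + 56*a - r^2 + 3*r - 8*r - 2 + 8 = 7*a^2 + 43*a - r^2 + r*(6*a - 5) + 6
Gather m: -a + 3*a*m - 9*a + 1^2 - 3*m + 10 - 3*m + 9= -10*a + m*(3*a - 6) + 20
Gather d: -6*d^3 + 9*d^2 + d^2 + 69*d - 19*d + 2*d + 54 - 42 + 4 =-6*d^3 + 10*d^2 + 52*d + 16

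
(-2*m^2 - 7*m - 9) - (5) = -2*m^2 - 7*m - 14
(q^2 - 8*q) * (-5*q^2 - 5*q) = -5*q^4 + 35*q^3 + 40*q^2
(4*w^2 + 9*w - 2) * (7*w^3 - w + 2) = 28*w^5 + 63*w^4 - 18*w^3 - w^2 + 20*w - 4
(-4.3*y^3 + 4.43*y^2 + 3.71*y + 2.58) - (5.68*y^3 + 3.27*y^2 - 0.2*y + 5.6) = -9.98*y^3 + 1.16*y^2 + 3.91*y - 3.02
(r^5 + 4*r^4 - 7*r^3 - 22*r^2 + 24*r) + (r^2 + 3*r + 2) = r^5 + 4*r^4 - 7*r^3 - 21*r^2 + 27*r + 2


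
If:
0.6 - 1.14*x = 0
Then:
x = 0.53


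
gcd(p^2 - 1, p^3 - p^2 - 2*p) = p + 1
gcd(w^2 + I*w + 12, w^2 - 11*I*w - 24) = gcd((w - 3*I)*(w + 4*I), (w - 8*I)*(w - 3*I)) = w - 3*I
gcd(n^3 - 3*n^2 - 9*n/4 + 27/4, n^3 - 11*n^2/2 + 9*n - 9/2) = n^2 - 9*n/2 + 9/2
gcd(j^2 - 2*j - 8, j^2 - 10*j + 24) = j - 4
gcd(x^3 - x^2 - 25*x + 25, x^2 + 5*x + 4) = 1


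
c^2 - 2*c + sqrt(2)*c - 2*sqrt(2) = (c - 2)*(c + sqrt(2))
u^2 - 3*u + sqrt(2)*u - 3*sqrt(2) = (u - 3)*(u + sqrt(2))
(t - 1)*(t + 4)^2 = t^3 + 7*t^2 + 8*t - 16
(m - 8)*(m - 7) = m^2 - 15*m + 56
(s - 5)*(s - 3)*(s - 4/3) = s^3 - 28*s^2/3 + 77*s/3 - 20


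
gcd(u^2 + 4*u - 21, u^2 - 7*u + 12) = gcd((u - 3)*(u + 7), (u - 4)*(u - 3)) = u - 3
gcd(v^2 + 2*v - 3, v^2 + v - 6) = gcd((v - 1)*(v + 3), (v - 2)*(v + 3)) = v + 3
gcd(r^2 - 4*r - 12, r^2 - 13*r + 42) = r - 6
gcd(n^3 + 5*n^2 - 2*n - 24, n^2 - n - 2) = n - 2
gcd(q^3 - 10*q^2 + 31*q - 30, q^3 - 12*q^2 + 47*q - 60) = q^2 - 8*q + 15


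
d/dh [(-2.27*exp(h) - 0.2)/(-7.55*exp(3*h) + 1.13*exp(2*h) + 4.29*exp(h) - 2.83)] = (-34.277*exp(3*h) - 1.9649*exp(2*h) + 0.452*exp(h) + 7.2821)*exp(h)/(57.0025*exp(6*h) - 17.063*exp(5*h) - 63.5021*exp(4*h) + 52.4284*exp(3*h) + 12.0083*exp(2*h) - 24.2814*exp(h) + 8.0089)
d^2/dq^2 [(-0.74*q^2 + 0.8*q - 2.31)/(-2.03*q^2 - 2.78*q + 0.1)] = (-14.945672*q^3 + 58.016994*q^2 + 77.243124*q + 36.213068)/(8.365427*q^6 + 34.368306*q^5 + 45.829686*q^4 + 18.098912*q^3 - 2.25762*q^2 + 0.0834*q - 0.001)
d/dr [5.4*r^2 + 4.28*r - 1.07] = 10.8*r + 4.28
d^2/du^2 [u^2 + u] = 2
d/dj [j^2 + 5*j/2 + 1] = 2*j + 5/2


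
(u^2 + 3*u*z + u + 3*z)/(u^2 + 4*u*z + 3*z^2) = (u + 1)/(u + z)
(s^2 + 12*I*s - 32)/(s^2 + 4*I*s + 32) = (s + 4*I)/(s - 4*I)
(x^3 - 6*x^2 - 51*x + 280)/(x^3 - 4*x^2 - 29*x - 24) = (x^2 + 2*x - 35)/(x^2 + 4*x + 3)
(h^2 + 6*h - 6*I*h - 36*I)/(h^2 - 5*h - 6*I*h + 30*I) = (h + 6)/(h - 5)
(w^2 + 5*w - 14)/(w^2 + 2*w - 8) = (w + 7)/(w + 4)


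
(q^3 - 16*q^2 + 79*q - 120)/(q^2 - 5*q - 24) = (q^2 - 8*q + 15)/(q + 3)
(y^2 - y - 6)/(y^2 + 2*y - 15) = (y + 2)/(y + 5)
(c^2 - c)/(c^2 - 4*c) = (c - 1)/(c - 4)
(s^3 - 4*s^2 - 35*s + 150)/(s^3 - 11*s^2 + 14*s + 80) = (s^2 + s - 30)/(s^2 - 6*s - 16)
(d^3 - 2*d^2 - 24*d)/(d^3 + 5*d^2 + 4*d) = (d - 6)/(d + 1)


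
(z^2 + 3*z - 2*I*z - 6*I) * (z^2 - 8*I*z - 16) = z^4 + 3*z^3 - 10*I*z^3 - 32*z^2 - 30*I*z^2 - 96*z + 32*I*z + 96*I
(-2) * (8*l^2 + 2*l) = -16*l^2 - 4*l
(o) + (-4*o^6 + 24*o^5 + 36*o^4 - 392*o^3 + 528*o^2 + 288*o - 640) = -4*o^6 + 24*o^5 + 36*o^4 - 392*o^3 + 528*o^2 + 289*o - 640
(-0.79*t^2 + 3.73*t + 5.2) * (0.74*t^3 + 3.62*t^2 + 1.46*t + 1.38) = -0.5846*t^5 - 0.0996000000000006*t^4 + 16.1972*t^3 + 23.1796*t^2 + 12.7394*t + 7.176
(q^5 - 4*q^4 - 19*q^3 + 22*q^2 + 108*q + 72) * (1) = q^5 - 4*q^4 - 19*q^3 + 22*q^2 + 108*q + 72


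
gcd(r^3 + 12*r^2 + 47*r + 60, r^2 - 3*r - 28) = r + 4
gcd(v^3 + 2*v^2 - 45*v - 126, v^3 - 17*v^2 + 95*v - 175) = v - 7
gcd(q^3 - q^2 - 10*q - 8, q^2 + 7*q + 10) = q + 2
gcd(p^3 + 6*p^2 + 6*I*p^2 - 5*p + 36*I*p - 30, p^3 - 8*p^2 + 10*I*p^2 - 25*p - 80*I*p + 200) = p + 5*I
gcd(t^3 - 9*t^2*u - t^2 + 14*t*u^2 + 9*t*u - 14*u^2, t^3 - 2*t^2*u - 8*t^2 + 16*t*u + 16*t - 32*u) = t - 2*u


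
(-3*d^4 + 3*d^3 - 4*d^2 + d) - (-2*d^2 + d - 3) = -3*d^4 + 3*d^3 - 2*d^2 + 3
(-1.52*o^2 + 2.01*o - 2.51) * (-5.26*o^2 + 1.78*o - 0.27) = 7.9952*o^4 - 13.2782*o^3 + 17.1908*o^2 - 5.0105*o + 0.6777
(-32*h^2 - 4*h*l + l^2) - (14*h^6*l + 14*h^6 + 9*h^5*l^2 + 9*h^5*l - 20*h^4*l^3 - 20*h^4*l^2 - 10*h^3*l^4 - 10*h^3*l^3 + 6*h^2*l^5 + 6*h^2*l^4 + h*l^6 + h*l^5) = -14*h^6*l - 14*h^6 - 9*h^5*l^2 - 9*h^5*l + 20*h^4*l^3 + 20*h^4*l^2 + 10*h^3*l^4 + 10*h^3*l^3 - 6*h^2*l^5 - 6*h^2*l^4 - 32*h^2 - h*l^6 - h*l^5 - 4*h*l + l^2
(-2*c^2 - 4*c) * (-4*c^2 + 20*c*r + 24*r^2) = 8*c^4 - 40*c^3*r + 16*c^3 - 48*c^2*r^2 - 80*c^2*r - 96*c*r^2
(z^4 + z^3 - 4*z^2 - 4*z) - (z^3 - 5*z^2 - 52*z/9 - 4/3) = z^4 + z^2 + 16*z/9 + 4/3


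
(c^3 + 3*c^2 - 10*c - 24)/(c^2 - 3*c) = c + 6 + 8/c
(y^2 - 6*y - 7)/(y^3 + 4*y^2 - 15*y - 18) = (y - 7)/(y^2 + 3*y - 18)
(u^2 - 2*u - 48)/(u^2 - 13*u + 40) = (u + 6)/(u - 5)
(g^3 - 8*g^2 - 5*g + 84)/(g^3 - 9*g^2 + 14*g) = (g^2 - g - 12)/(g*(g - 2))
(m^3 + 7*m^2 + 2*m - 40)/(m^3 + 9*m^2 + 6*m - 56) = (m + 5)/(m + 7)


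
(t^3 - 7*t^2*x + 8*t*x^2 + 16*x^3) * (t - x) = t^4 - 8*t^3*x + 15*t^2*x^2 + 8*t*x^3 - 16*x^4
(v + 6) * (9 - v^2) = -v^3 - 6*v^2 + 9*v + 54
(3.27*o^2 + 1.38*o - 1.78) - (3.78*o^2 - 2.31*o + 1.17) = -0.51*o^2 + 3.69*o - 2.95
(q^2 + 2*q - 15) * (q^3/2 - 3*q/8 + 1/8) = q^5/2 + q^4 - 63*q^3/8 - 5*q^2/8 + 47*q/8 - 15/8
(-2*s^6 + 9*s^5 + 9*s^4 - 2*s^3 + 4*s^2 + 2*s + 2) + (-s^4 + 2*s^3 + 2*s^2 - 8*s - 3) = -2*s^6 + 9*s^5 + 8*s^4 + 6*s^2 - 6*s - 1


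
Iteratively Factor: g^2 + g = (g + 1)*(g)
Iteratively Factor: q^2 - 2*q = (q - 2)*(q)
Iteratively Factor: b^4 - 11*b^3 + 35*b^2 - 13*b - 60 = (b - 3)*(b^3 - 8*b^2 + 11*b + 20) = (b - 3)*(b + 1)*(b^2 - 9*b + 20) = (b - 4)*(b - 3)*(b + 1)*(b - 5)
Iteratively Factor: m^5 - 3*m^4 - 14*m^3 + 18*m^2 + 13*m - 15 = (m - 1)*(m^4 - 2*m^3 - 16*m^2 + 2*m + 15) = (m - 5)*(m - 1)*(m^3 + 3*m^2 - m - 3) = (m - 5)*(m - 1)^2*(m^2 + 4*m + 3) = (m - 5)*(m - 1)^2*(m + 3)*(m + 1)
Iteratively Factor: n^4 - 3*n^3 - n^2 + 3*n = (n)*(n^3 - 3*n^2 - n + 3) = n*(n - 1)*(n^2 - 2*n - 3) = n*(n - 1)*(n + 1)*(n - 3)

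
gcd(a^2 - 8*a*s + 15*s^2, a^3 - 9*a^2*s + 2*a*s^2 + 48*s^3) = -a + 3*s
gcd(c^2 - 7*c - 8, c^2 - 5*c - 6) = c + 1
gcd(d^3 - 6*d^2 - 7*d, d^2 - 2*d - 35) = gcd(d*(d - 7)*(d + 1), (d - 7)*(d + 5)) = d - 7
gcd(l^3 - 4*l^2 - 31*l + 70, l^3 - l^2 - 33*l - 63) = l - 7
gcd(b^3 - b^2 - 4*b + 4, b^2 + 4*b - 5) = b - 1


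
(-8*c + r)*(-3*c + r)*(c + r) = 24*c^3 + 13*c^2*r - 10*c*r^2 + r^3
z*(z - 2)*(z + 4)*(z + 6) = z^4 + 8*z^3 + 4*z^2 - 48*z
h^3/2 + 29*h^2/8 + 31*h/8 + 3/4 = (h/2 + 1/2)*(h + 1/4)*(h + 6)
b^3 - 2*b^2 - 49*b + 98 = (b - 7)*(b - 2)*(b + 7)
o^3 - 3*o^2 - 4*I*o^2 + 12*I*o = o*(o - 3)*(o - 4*I)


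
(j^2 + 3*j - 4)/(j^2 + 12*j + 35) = (j^2 + 3*j - 4)/(j^2 + 12*j + 35)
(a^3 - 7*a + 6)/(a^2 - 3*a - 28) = (-a^3 + 7*a - 6)/(-a^2 + 3*a + 28)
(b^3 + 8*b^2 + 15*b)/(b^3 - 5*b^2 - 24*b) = (b + 5)/(b - 8)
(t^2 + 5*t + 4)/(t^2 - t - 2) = (t + 4)/(t - 2)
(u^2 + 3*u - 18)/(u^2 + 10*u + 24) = (u - 3)/(u + 4)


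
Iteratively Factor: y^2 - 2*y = (y)*(y - 2)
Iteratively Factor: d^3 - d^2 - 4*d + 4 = (d - 2)*(d^2 + d - 2) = (d - 2)*(d + 2)*(d - 1)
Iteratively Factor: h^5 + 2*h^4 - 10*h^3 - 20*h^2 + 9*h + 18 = (h - 1)*(h^4 + 3*h^3 - 7*h^2 - 27*h - 18) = (h - 1)*(h + 3)*(h^3 - 7*h - 6) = (h - 1)*(h + 2)*(h + 3)*(h^2 - 2*h - 3) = (h - 3)*(h - 1)*(h + 2)*(h + 3)*(h + 1)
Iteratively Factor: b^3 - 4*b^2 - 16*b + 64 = (b - 4)*(b^2 - 16) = (b - 4)*(b + 4)*(b - 4)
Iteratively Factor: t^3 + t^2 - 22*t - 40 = (t + 4)*(t^2 - 3*t - 10) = (t + 2)*(t + 4)*(t - 5)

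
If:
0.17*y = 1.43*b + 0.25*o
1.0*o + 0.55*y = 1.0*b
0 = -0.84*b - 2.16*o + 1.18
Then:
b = -0.34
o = 0.68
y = -1.85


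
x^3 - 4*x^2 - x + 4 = (x - 4)*(x - 1)*(x + 1)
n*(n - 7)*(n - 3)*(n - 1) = n^4 - 11*n^3 + 31*n^2 - 21*n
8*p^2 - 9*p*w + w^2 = (-8*p + w)*(-p + w)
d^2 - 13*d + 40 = (d - 8)*(d - 5)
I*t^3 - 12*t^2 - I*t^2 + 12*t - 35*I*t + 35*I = (t + 5*I)*(t + 7*I)*(I*t - I)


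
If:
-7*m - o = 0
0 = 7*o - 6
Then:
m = -6/49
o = 6/7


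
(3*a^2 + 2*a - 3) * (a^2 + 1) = 3*a^4 + 2*a^3 + 2*a - 3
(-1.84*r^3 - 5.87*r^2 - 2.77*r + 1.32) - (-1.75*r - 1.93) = -1.84*r^3 - 5.87*r^2 - 1.02*r + 3.25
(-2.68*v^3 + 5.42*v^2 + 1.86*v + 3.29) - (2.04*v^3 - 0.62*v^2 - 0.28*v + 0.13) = -4.72*v^3 + 6.04*v^2 + 2.14*v + 3.16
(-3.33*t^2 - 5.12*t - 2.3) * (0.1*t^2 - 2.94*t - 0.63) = -0.333*t^4 + 9.2782*t^3 + 16.9207*t^2 + 9.9876*t + 1.449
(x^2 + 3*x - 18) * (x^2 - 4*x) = x^4 - x^3 - 30*x^2 + 72*x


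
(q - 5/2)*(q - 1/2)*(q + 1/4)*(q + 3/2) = q^4 - 5*q^3/4 - 29*q^2/8 + 17*q/16 + 15/32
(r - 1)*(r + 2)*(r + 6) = r^3 + 7*r^2 + 4*r - 12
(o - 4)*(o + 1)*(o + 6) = o^3 + 3*o^2 - 22*o - 24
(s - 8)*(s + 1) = s^2 - 7*s - 8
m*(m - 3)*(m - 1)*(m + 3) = m^4 - m^3 - 9*m^2 + 9*m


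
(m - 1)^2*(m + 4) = m^3 + 2*m^2 - 7*m + 4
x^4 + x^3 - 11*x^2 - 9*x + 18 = (x - 3)*(x - 1)*(x + 2)*(x + 3)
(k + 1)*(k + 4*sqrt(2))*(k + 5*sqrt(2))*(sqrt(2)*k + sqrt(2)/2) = sqrt(2)*k^4 + 3*sqrt(2)*k^3/2 + 18*k^3 + 27*k^2 + 81*sqrt(2)*k^2/2 + 9*k + 60*sqrt(2)*k + 20*sqrt(2)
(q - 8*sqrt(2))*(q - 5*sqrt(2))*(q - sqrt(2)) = q^3 - 14*sqrt(2)*q^2 + 106*q - 80*sqrt(2)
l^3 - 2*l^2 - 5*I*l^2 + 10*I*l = l*(l - 2)*(l - 5*I)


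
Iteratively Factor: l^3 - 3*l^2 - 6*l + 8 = (l - 4)*(l^2 + l - 2) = (l - 4)*(l - 1)*(l + 2)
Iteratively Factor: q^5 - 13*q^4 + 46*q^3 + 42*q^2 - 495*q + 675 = (q - 3)*(q^4 - 10*q^3 + 16*q^2 + 90*q - 225) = (q - 3)^2*(q^3 - 7*q^2 - 5*q + 75) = (q - 5)*(q - 3)^2*(q^2 - 2*q - 15) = (q - 5)*(q - 3)^2*(q + 3)*(q - 5)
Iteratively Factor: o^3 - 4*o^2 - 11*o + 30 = (o - 5)*(o^2 + o - 6) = (o - 5)*(o + 3)*(o - 2)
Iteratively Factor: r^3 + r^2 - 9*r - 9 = (r + 3)*(r^2 - 2*r - 3) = (r - 3)*(r + 3)*(r + 1)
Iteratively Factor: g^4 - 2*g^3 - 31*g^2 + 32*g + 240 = (g - 4)*(g^3 + 2*g^2 - 23*g - 60) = (g - 5)*(g - 4)*(g^2 + 7*g + 12) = (g - 5)*(g - 4)*(g + 4)*(g + 3)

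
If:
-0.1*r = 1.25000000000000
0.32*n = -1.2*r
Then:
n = 46.88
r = -12.50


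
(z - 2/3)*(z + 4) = z^2 + 10*z/3 - 8/3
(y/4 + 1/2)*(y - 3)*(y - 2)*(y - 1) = y^4/4 - y^3 - y^2/4 + 4*y - 3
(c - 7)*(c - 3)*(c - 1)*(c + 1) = c^4 - 10*c^3 + 20*c^2 + 10*c - 21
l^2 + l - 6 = (l - 2)*(l + 3)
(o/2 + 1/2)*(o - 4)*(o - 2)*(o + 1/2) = o^4/2 - 9*o^3/4 - o^2/4 + 9*o/2 + 2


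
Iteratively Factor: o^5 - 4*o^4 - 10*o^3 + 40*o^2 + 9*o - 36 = (o - 1)*(o^4 - 3*o^3 - 13*o^2 + 27*o + 36) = (o - 3)*(o - 1)*(o^3 - 13*o - 12) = (o - 3)*(o - 1)*(o + 1)*(o^2 - o - 12) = (o - 3)*(o - 1)*(o + 1)*(o + 3)*(o - 4)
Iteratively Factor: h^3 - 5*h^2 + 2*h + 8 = (h - 4)*(h^2 - h - 2) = (h - 4)*(h + 1)*(h - 2)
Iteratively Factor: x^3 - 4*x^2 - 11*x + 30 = (x - 5)*(x^2 + x - 6) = (x - 5)*(x + 3)*(x - 2)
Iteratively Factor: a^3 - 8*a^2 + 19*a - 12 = (a - 3)*(a^2 - 5*a + 4) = (a - 3)*(a - 1)*(a - 4)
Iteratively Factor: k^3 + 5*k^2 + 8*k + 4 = (k + 1)*(k^2 + 4*k + 4) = (k + 1)*(k + 2)*(k + 2)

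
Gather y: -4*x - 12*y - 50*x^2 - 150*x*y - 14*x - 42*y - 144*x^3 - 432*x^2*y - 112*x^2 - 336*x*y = -144*x^3 - 162*x^2 - 18*x + y*(-432*x^2 - 486*x - 54)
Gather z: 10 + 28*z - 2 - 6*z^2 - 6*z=-6*z^2 + 22*z + 8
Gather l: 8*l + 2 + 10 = 8*l + 12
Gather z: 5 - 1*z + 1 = 6 - z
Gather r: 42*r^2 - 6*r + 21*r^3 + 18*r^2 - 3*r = 21*r^3 + 60*r^2 - 9*r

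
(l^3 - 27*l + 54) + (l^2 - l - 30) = l^3 + l^2 - 28*l + 24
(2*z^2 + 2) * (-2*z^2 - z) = -4*z^4 - 2*z^3 - 4*z^2 - 2*z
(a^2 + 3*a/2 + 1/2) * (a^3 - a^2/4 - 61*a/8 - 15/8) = a^5 + 5*a^4/4 - 15*a^3/2 - 215*a^2/16 - 53*a/8 - 15/16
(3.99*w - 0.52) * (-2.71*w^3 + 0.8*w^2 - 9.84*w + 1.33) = -10.8129*w^4 + 4.6012*w^3 - 39.6776*w^2 + 10.4235*w - 0.6916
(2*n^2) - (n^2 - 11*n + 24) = n^2 + 11*n - 24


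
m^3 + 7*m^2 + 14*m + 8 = (m + 1)*(m + 2)*(m + 4)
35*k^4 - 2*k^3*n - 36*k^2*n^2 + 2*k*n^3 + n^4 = (-5*k + n)*(-k + n)*(k + n)*(7*k + n)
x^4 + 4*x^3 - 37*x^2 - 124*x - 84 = (x - 6)*(x + 1)*(x + 2)*(x + 7)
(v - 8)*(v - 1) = v^2 - 9*v + 8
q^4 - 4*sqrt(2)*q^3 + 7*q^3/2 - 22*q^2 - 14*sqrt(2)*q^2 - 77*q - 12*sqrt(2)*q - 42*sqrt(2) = (q + 7/2)*(q - 6*sqrt(2))*(q + sqrt(2))^2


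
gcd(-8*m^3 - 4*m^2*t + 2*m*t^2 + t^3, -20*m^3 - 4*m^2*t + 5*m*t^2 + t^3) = -4*m^2 + t^2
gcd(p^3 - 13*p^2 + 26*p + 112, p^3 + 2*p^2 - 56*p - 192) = p - 8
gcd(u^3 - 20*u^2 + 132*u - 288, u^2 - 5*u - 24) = u - 8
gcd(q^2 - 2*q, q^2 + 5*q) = q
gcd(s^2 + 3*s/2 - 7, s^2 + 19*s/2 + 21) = s + 7/2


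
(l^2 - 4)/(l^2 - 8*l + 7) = (l^2 - 4)/(l^2 - 8*l + 7)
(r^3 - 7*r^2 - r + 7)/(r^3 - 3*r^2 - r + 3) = (r - 7)/(r - 3)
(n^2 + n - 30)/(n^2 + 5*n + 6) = (n^2 + n - 30)/(n^2 + 5*n + 6)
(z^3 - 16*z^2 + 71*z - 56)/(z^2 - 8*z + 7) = z - 8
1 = 1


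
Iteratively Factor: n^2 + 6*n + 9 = (n + 3)*(n + 3)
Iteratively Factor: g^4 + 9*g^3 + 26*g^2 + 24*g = (g + 2)*(g^3 + 7*g^2 + 12*g) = (g + 2)*(g + 3)*(g^2 + 4*g) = (g + 2)*(g + 3)*(g + 4)*(g)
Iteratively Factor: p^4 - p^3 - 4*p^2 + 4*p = (p - 1)*(p^3 - 4*p) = (p - 2)*(p - 1)*(p^2 + 2*p) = (p - 2)*(p - 1)*(p + 2)*(p)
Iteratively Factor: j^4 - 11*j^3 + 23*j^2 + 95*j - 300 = (j - 5)*(j^3 - 6*j^2 - 7*j + 60) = (j - 5)^2*(j^2 - j - 12) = (j - 5)^2*(j + 3)*(j - 4)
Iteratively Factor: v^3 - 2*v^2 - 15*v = (v)*(v^2 - 2*v - 15) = v*(v - 5)*(v + 3)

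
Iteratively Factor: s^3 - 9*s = (s)*(s^2 - 9) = s*(s - 3)*(s + 3)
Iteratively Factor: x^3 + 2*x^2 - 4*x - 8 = (x + 2)*(x^2 - 4) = (x - 2)*(x + 2)*(x + 2)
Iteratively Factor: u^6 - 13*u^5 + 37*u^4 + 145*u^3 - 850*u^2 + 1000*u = (u - 5)*(u^5 - 8*u^4 - 3*u^3 + 130*u^2 - 200*u) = (u - 5)^2*(u^4 - 3*u^3 - 18*u^2 + 40*u) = (u - 5)^3*(u^3 + 2*u^2 - 8*u) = (u - 5)^3*(u - 2)*(u^2 + 4*u) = u*(u - 5)^3*(u - 2)*(u + 4)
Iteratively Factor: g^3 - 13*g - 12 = (g + 3)*(g^2 - 3*g - 4) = (g + 1)*(g + 3)*(g - 4)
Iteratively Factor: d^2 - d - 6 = (d + 2)*(d - 3)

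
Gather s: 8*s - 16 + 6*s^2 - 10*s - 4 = 6*s^2 - 2*s - 20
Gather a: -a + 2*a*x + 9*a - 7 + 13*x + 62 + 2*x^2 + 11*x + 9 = a*(2*x + 8) + 2*x^2 + 24*x + 64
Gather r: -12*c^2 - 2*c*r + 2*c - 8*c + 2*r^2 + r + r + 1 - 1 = -12*c^2 - 6*c + 2*r^2 + r*(2 - 2*c)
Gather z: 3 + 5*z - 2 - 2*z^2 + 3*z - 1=-2*z^2 + 8*z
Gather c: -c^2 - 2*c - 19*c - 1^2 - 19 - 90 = -c^2 - 21*c - 110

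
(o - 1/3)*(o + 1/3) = o^2 - 1/9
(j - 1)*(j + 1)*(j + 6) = j^3 + 6*j^2 - j - 6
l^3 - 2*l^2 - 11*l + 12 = (l - 4)*(l - 1)*(l + 3)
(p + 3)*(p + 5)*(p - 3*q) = p^3 - 3*p^2*q + 8*p^2 - 24*p*q + 15*p - 45*q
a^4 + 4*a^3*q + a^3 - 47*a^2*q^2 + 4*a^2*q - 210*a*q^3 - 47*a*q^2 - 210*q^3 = (a + 1)*(a - 7*q)*(a + 5*q)*(a + 6*q)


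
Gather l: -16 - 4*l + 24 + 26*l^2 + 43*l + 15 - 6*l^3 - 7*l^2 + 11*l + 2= -6*l^3 + 19*l^2 + 50*l + 25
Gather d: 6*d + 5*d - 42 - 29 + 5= 11*d - 66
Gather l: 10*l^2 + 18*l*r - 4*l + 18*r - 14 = 10*l^2 + l*(18*r - 4) + 18*r - 14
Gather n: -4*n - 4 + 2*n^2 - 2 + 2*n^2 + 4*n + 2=4*n^2 - 4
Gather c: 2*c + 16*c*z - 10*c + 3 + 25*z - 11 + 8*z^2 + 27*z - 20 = c*(16*z - 8) + 8*z^2 + 52*z - 28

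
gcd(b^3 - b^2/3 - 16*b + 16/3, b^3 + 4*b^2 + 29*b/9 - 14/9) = b - 1/3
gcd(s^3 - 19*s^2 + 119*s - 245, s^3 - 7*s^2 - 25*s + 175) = s^2 - 12*s + 35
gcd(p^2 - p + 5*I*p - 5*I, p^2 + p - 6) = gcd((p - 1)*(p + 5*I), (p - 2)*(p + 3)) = 1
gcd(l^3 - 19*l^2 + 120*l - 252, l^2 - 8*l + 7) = l - 7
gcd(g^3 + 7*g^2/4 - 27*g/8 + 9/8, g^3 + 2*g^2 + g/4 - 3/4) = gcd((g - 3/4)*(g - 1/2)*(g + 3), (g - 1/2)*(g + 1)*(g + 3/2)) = g - 1/2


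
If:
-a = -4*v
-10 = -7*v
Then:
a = 40/7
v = 10/7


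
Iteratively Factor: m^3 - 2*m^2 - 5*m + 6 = (m - 3)*(m^2 + m - 2) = (m - 3)*(m - 1)*(m + 2)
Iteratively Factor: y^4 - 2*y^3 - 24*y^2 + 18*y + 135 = (y - 3)*(y^3 + y^2 - 21*y - 45) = (y - 3)*(y + 3)*(y^2 - 2*y - 15) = (y - 3)*(y + 3)^2*(y - 5)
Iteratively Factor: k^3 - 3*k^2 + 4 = (k - 2)*(k^2 - k - 2) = (k - 2)*(k + 1)*(k - 2)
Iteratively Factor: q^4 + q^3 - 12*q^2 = (q + 4)*(q^3 - 3*q^2) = q*(q + 4)*(q^2 - 3*q) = q*(q - 3)*(q + 4)*(q)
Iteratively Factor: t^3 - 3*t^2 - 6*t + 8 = (t - 4)*(t^2 + t - 2) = (t - 4)*(t - 1)*(t + 2)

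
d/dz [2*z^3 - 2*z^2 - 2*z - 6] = 6*z^2 - 4*z - 2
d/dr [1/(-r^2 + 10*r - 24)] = 2*(r - 5)/(r^2 - 10*r + 24)^2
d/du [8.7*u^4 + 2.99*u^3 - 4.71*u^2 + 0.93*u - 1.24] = 34.8*u^3 + 8.97*u^2 - 9.42*u + 0.93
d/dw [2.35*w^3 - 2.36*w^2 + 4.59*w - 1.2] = 7.05*w^2 - 4.72*w + 4.59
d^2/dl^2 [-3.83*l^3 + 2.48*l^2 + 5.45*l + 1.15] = 4.96 - 22.98*l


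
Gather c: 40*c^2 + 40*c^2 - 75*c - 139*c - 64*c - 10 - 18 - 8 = 80*c^2 - 278*c - 36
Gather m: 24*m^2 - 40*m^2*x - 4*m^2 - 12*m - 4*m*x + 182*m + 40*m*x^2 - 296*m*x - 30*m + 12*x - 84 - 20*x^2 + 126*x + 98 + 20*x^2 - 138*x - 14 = m^2*(20 - 40*x) + m*(40*x^2 - 300*x + 140)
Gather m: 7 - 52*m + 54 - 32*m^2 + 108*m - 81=-32*m^2 + 56*m - 20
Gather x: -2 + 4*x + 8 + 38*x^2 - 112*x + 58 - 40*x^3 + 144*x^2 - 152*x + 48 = -40*x^3 + 182*x^2 - 260*x + 112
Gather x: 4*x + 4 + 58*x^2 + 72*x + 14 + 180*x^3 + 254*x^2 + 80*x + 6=180*x^3 + 312*x^2 + 156*x + 24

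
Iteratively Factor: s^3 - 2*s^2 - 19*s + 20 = (s - 1)*(s^2 - s - 20) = (s - 1)*(s + 4)*(s - 5)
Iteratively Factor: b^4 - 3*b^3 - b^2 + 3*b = (b)*(b^3 - 3*b^2 - b + 3) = b*(b - 3)*(b^2 - 1) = b*(b - 3)*(b + 1)*(b - 1)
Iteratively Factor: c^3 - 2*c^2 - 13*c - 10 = (c - 5)*(c^2 + 3*c + 2) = (c - 5)*(c + 1)*(c + 2)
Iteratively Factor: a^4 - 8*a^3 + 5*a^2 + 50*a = (a - 5)*(a^3 - 3*a^2 - 10*a) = (a - 5)*(a + 2)*(a^2 - 5*a) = (a - 5)^2*(a + 2)*(a)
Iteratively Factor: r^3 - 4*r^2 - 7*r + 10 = (r - 5)*(r^2 + r - 2) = (r - 5)*(r - 1)*(r + 2)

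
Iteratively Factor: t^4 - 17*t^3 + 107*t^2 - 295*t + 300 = (t - 5)*(t^3 - 12*t^2 + 47*t - 60) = (t - 5)*(t - 4)*(t^2 - 8*t + 15) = (t - 5)^2*(t - 4)*(t - 3)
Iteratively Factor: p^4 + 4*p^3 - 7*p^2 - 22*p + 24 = (p + 4)*(p^3 - 7*p + 6) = (p + 3)*(p + 4)*(p^2 - 3*p + 2) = (p - 2)*(p + 3)*(p + 4)*(p - 1)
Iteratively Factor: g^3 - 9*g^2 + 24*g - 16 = (g - 4)*(g^2 - 5*g + 4) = (g - 4)*(g - 1)*(g - 4)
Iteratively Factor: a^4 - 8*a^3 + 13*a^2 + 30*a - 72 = (a - 3)*(a^3 - 5*a^2 - 2*a + 24) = (a - 3)^2*(a^2 - 2*a - 8) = (a - 4)*(a - 3)^2*(a + 2)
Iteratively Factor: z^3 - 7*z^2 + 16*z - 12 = (z - 3)*(z^2 - 4*z + 4) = (z - 3)*(z - 2)*(z - 2)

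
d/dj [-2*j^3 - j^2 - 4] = 2*j*(-3*j - 1)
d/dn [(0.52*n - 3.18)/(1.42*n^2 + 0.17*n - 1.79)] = (-0.7384*n^2 + 9.0312*n - 0.3902)/(2.0164*n^4 + 0.4828*n^3 - 5.0547*n^2 - 0.6086*n + 3.2041)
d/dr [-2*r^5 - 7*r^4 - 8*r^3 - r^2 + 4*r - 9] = -10*r^4 - 28*r^3 - 24*r^2 - 2*r + 4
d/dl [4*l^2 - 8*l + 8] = 8*l - 8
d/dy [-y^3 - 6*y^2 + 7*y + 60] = -3*y^2 - 12*y + 7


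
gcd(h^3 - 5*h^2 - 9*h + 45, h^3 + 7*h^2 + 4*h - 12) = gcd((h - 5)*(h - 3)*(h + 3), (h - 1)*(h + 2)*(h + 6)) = 1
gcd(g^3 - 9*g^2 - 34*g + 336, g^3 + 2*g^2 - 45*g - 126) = g^2 - g - 42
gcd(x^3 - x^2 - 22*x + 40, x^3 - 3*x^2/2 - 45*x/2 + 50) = x^2 + x - 20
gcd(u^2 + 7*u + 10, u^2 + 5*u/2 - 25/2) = u + 5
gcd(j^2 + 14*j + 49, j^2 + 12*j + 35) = j + 7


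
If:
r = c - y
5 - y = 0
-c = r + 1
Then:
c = 2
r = -3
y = 5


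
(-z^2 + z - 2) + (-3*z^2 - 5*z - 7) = -4*z^2 - 4*z - 9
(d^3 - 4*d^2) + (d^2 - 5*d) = d^3 - 3*d^2 - 5*d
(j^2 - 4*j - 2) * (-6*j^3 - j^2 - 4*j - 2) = -6*j^5 + 23*j^4 + 12*j^3 + 16*j^2 + 16*j + 4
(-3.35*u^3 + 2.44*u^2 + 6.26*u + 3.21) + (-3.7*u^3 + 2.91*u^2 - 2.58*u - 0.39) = -7.05*u^3 + 5.35*u^2 + 3.68*u + 2.82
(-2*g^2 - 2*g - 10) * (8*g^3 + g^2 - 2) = -16*g^5 - 18*g^4 - 82*g^3 - 6*g^2 + 4*g + 20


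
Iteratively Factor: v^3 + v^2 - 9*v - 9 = (v + 1)*(v^2 - 9) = (v - 3)*(v + 1)*(v + 3)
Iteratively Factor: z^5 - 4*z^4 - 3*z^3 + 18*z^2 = (z + 2)*(z^4 - 6*z^3 + 9*z^2) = z*(z + 2)*(z^3 - 6*z^2 + 9*z) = z^2*(z + 2)*(z^2 - 6*z + 9) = z^2*(z - 3)*(z + 2)*(z - 3)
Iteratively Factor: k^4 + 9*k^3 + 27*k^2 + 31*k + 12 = (k + 4)*(k^3 + 5*k^2 + 7*k + 3) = (k + 1)*(k + 4)*(k^2 + 4*k + 3) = (k + 1)^2*(k + 4)*(k + 3)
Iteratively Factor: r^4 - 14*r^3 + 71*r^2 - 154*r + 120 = (r - 2)*(r^3 - 12*r^2 + 47*r - 60) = (r - 5)*(r - 2)*(r^2 - 7*r + 12) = (r - 5)*(r - 3)*(r - 2)*(r - 4)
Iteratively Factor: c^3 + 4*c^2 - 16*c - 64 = (c - 4)*(c^2 + 8*c + 16) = (c - 4)*(c + 4)*(c + 4)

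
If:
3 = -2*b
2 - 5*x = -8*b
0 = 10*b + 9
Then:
No Solution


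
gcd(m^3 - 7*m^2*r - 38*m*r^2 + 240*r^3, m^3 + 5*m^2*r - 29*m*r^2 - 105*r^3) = -m + 5*r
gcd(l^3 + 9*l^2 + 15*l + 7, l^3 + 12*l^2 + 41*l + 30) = l + 1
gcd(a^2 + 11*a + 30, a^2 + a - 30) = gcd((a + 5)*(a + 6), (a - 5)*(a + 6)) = a + 6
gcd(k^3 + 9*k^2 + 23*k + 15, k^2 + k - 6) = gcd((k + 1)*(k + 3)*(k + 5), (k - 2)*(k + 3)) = k + 3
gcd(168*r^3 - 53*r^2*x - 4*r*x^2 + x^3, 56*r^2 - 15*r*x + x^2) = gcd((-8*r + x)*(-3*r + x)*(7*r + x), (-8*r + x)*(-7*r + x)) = -8*r + x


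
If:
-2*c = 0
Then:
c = 0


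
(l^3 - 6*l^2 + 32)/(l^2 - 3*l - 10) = (l^2 - 8*l + 16)/(l - 5)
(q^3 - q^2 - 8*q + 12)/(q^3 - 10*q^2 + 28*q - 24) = (q + 3)/(q - 6)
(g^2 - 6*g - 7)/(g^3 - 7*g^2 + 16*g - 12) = (g^2 - 6*g - 7)/(g^3 - 7*g^2 + 16*g - 12)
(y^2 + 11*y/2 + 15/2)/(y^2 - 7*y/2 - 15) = (y + 3)/(y - 6)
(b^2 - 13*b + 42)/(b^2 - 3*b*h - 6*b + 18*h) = (b - 7)/(b - 3*h)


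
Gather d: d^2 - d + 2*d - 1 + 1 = d^2 + d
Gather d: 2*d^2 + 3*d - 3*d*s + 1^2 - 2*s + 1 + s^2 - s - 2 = 2*d^2 + d*(3 - 3*s) + s^2 - 3*s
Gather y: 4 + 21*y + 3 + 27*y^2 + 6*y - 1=27*y^2 + 27*y + 6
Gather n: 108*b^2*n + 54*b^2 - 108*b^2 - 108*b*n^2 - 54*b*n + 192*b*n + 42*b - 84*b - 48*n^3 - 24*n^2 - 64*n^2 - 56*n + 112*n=-54*b^2 - 42*b - 48*n^3 + n^2*(-108*b - 88) + n*(108*b^2 + 138*b + 56)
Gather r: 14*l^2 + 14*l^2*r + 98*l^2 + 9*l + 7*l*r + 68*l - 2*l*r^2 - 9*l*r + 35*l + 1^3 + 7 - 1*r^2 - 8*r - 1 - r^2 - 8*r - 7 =112*l^2 + 112*l + r^2*(-2*l - 2) + r*(14*l^2 - 2*l - 16)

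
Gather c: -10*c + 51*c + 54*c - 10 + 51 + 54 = 95*c + 95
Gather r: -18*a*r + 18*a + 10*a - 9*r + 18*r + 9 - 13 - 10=28*a + r*(9 - 18*a) - 14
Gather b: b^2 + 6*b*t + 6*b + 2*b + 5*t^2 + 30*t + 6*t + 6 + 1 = b^2 + b*(6*t + 8) + 5*t^2 + 36*t + 7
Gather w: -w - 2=-w - 2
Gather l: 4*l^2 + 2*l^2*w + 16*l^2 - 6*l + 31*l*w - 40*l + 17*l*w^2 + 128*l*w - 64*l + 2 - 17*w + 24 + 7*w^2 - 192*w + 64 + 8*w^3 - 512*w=l^2*(2*w + 20) + l*(17*w^2 + 159*w - 110) + 8*w^3 + 7*w^2 - 721*w + 90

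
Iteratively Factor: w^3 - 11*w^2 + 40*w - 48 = (w - 3)*(w^2 - 8*w + 16) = (w - 4)*(w - 3)*(w - 4)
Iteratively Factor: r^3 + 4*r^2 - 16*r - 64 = (r + 4)*(r^2 - 16) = (r + 4)^2*(r - 4)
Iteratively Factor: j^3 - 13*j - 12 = (j - 4)*(j^2 + 4*j + 3) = (j - 4)*(j + 3)*(j + 1)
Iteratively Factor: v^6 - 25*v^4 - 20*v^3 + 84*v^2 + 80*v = (v + 1)*(v^5 - v^4 - 24*v^3 + 4*v^2 + 80*v) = (v - 2)*(v + 1)*(v^4 + v^3 - 22*v^2 - 40*v) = (v - 2)*(v + 1)*(v + 2)*(v^3 - v^2 - 20*v) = (v - 2)*(v + 1)*(v + 2)*(v + 4)*(v^2 - 5*v) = v*(v - 2)*(v + 1)*(v + 2)*(v + 4)*(v - 5)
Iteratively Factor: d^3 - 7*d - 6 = (d - 3)*(d^2 + 3*d + 2) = (d - 3)*(d + 1)*(d + 2)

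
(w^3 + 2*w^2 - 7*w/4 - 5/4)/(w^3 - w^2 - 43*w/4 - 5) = (w - 1)/(w - 4)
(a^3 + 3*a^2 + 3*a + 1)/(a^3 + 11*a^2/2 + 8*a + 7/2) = 2*(a + 1)/(2*a + 7)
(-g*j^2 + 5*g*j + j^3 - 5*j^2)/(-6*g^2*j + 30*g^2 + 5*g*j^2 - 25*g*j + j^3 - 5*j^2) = j/(6*g + j)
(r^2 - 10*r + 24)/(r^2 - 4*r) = (r - 6)/r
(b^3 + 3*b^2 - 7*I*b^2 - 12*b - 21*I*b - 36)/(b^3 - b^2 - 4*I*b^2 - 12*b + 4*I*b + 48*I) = (b - 3*I)/(b - 4)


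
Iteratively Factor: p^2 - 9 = (p - 3)*(p + 3)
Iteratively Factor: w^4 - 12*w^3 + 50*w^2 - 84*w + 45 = (w - 1)*(w^3 - 11*w^2 + 39*w - 45) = (w - 5)*(w - 1)*(w^2 - 6*w + 9) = (w - 5)*(w - 3)*(w - 1)*(w - 3)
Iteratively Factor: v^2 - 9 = (v + 3)*(v - 3)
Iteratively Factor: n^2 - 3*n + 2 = (n - 1)*(n - 2)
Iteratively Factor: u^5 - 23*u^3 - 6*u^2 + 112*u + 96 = (u - 3)*(u^4 + 3*u^3 - 14*u^2 - 48*u - 32) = (u - 3)*(u + 2)*(u^3 + u^2 - 16*u - 16) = (u - 3)*(u + 1)*(u + 2)*(u^2 - 16) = (u - 3)*(u + 1)*(u + 2)*(u + 4)*(u - 4)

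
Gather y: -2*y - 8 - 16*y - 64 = -18*y - 72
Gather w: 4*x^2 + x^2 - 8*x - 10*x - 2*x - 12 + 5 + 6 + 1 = 5*x^2 - 20*x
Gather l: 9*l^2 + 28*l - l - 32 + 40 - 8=9*l^2 + 27*l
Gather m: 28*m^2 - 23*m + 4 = 28*m^2 - 23*m + 4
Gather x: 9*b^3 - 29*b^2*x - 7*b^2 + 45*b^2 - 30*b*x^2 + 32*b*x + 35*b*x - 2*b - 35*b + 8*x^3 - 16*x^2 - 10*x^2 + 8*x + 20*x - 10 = 9*b^3 + 38*b^2 - 37*b + 8*x^3 + x^2*(-30*b - 26) + x*(-29*b^2 + 67*b + 28) - 10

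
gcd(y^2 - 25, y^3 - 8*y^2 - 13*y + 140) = y - 5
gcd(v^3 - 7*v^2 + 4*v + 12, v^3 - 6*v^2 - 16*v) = 1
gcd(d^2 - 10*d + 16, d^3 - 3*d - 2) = d - 2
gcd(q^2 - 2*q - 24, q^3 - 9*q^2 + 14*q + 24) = q - 6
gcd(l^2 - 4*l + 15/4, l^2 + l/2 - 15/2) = l - 5/2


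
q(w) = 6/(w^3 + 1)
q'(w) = -18*w^2/(w^3 + 1)^2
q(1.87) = 0.80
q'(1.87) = -1.11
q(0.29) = 5.86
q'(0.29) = -1.44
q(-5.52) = -0.04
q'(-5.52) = -0.02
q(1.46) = 1.46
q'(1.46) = -2.27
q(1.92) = 0.74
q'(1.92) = -1.02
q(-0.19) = 6.04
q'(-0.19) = -0.66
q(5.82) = 0.03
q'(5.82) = -0.02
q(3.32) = 0.16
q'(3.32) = -0.14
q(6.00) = 0.03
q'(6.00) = -0.01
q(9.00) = 0.01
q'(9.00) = 0.00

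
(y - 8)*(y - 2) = y^2 - 10*y + 16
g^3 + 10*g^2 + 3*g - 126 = (g - 3)*(g + 6)*(g + 7)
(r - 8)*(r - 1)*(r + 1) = r^3 - 8*r^2 - r + 8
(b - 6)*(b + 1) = b^2 - 5*b - 6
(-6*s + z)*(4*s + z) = -24*s^2 - 2*s*z + z^2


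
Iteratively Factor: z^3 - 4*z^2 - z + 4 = (z + 1)*(z^2 - 5*z + 4) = (z - 1)*(z + 1)*(z - 4)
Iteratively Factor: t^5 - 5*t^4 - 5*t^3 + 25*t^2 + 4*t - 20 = (t + 2)*(t^4 - 7*t^3 + 9*t^2 + 7*t - 10) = (t - 5)*(t + 2)*(t^3 - 2*t^2 - t + 2) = (t - 5)*(t - 2)*(t + 2)*(t^2 - 1) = (t - 5)*(t - 2)*(t + 1)*(t + 2)*(t - 1)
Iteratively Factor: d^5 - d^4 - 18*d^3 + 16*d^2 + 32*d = (d + 4)*(d^4 - 5*d^3 + 2*d^2 + 8*d) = (d - 4)*(d + 4)*(d^3 - d^2 - 2*d) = (d - 4)*(d - 2)*(d + 4)*(d^2 + d) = (d - 4)*(d - 2)*(d + 1)*(d + 4)*(d)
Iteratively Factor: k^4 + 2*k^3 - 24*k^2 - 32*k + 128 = (k - 2)*(k^3 + 4*k^2 - 16*k - 64) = (k - 2)*(k + 4)*(k^2 - 16) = (k - 4)*(k - 2)*(k + 4)*(k + 4)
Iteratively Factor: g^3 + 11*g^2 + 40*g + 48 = (g + 4)*(g^2 + 7*g + 12) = (g + 3)*(g + 4)*(g + 4)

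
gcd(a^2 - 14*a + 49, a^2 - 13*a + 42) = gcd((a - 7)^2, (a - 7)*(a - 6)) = a - 7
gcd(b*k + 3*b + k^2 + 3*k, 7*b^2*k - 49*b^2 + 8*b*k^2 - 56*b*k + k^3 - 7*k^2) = b + k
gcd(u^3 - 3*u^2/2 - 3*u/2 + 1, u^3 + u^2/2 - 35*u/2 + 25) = u - 2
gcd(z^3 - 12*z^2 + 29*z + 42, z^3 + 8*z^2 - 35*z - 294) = z - 6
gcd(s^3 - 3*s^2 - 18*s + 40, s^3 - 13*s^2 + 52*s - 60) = s^2 - 7*s + 10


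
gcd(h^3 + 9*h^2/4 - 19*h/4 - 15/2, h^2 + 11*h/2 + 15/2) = h + 3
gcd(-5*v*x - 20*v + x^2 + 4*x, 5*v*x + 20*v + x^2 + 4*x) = x + 4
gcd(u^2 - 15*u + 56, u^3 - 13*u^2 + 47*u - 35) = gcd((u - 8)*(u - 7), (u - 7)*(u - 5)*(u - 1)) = u - 7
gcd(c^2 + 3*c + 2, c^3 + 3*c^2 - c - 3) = c + 1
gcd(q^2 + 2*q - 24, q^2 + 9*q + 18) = q + 6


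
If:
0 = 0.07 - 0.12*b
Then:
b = 0.58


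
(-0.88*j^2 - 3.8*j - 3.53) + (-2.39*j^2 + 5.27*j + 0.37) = -3.27*j^2 + 1.47*j - 3.16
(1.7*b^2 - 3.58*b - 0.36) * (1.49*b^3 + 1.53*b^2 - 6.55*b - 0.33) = 2.533*b^5 - 2.7332*b^4 - 17.1488*b^3 + 22.3372*b^2 + 3.5394*b + 0.1188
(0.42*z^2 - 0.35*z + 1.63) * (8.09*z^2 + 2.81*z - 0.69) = 3.3978*z^4 - 1.6513*z^3 + 11.9134*z^2 + 4.8218*z - 1.1247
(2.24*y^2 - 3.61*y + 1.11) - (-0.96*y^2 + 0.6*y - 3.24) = 3.2*y^2 - 4.21*y + 4.35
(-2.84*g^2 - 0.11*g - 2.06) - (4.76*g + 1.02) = -2.84*g^2 - 4.87*g - 3.08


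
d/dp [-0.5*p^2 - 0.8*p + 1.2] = -1.0*p - 0.8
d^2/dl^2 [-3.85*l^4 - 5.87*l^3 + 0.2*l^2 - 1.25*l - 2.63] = -46.2*l^2 - 35.22*l + 0.4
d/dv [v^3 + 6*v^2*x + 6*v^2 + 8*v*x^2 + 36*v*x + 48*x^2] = 3*v^2 + 12*v*x + 12*v + 8*x^2 + 36*x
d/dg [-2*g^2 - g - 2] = -4*g - 1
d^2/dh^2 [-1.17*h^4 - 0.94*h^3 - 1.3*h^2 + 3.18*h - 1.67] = -14.04*h^2 - 5.64*h - 2.6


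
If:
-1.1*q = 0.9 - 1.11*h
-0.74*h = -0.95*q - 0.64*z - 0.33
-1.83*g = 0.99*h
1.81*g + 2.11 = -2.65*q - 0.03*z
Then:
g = -0.01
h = 0.02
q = -0.80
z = 0.69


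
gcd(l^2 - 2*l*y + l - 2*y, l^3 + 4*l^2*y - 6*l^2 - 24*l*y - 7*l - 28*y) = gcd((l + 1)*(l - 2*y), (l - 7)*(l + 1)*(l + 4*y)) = l + 1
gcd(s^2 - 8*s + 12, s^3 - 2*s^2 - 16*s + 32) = s - 2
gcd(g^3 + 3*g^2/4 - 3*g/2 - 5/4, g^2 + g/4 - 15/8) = g - 5/4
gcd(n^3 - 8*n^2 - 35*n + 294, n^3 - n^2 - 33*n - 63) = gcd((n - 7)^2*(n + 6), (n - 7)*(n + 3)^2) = n - 7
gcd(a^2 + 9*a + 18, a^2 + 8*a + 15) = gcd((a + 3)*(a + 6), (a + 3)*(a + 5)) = a + 3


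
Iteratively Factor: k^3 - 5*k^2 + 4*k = (k)*(k^2 - 5*k + 4) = k*(k - 4)*(k - 1)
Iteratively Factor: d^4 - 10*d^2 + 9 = (d + 3)*(d^3 - 3*d^2 - d + 3) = (d - 3)*(d + 3)*(d^2 - 1) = (d - 3)*(d + 1)*(d + 3)*(d - 1)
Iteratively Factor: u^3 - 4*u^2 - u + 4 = (u + 1)*(u^2 - 5*u + 4) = (u - 4)*(u + 1)*(u - 1)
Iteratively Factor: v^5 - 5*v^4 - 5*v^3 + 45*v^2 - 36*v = (v)*(v^4 - 5*v^3 - 5*v^2 + 45*v - 36) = v*(v - 1)*(v^3 - 4*v^2 - 9*v + 36) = v*(v - 4)*(v - 1)*(v^2 - 9) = v*(v - 4)*(v - 3)*(v - 1)*(v + 3)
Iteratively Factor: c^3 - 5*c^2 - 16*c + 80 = (c - 4)*(c^2 - c - 20) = (c - 5)*(c - 4)*(c + 4)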